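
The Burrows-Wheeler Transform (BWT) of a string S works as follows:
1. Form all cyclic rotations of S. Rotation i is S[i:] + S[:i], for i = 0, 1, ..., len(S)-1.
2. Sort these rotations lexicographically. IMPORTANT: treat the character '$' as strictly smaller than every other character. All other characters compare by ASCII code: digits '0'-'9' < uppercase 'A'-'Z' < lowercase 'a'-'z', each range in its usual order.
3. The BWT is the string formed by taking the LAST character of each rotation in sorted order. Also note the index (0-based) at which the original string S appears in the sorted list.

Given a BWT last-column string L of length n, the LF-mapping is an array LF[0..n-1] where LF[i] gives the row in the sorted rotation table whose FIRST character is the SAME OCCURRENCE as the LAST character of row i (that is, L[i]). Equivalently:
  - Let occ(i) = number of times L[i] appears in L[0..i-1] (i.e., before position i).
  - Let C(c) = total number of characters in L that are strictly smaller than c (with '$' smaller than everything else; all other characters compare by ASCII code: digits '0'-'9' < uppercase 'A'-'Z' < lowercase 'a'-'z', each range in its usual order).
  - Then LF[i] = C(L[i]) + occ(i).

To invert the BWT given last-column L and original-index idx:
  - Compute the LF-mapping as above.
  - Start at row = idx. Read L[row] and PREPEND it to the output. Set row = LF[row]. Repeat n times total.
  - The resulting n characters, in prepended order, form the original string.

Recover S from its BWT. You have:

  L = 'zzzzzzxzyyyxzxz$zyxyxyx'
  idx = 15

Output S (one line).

LF mapping: 13 14 15 16 17 18 1 19 7 8 9 2 20 3 21 0 22 10 4 11 5 12 6
Walk LF starting at row 15, prepending L[row]:
  step 1: row=15, L[15]='$', prepend. Next row=LF[15]=0
  step 2: row=0, L[0]='z', prepend. Next row=LF[0]=13
  step 3: row=13, L[13]='x', prepend. Next row=LF[13]=3
  step 4: row=3, L[3]='z', prepend. Next row=LF[3]=16
  step 5: row=16, L[16]='z', prepend. Next row=LF[16]=22
  step 6: row=22, L[22]='x', prepend. Next row=LF[22]=6
  step 7: row=6, L[6]='x', prepend. Next row=LF[6]=1
  step 8: row=1, L[1]='z', prepend. Next row=LF[1]=14
  step 9: row=14, L[14]='z', prepend. Next row=LF[14]=21
  step 10: row=21, L[21]='y', prepend. Next row=LF[21]=12
  step 11: row=12, L[12]='z', prepend. Next row=LF[12]=20
  step 12: row=20, L[20]='x', prepend. Next row=LF[20]=5
  step 13: row=5, L[5]='z', prepend. Next row=LF[5]=18
  step 14: row=18, L[18]='x', prepend. Next row=LF[18]=4
  step 15: row=4, L[4]='z', prepend. Next row=LF[4]=17
  step 16: row=17, L[17]='y', prepend. Next row=LF[17]=10
  step 17: row=10, L[10]='y', prepend. Next row=LF[10]=9
  step 18: row=9, L[9]='y', prepend. Next row=LF[9]=8
  step 19: row=8, L[8]='y', prepend. Next row=LF[8]=7
  step 20: row=7, L[7]='z', prepend. Next row=LF[7]=19
  step 21: row=19, L[19]='y', prepend. Next row=LF[19]=11
  step 22: row=11, L[11]='x', prepend. Next row=LF[11]=2
  step 23: row=2, L[2]='z', prepend. Next row=LF[2]=15
Reversed output: zxyzyyyyzxzxzyzzxxzzxz$

Answer: zxyzyyyyzxzxzyzzxxzzxz$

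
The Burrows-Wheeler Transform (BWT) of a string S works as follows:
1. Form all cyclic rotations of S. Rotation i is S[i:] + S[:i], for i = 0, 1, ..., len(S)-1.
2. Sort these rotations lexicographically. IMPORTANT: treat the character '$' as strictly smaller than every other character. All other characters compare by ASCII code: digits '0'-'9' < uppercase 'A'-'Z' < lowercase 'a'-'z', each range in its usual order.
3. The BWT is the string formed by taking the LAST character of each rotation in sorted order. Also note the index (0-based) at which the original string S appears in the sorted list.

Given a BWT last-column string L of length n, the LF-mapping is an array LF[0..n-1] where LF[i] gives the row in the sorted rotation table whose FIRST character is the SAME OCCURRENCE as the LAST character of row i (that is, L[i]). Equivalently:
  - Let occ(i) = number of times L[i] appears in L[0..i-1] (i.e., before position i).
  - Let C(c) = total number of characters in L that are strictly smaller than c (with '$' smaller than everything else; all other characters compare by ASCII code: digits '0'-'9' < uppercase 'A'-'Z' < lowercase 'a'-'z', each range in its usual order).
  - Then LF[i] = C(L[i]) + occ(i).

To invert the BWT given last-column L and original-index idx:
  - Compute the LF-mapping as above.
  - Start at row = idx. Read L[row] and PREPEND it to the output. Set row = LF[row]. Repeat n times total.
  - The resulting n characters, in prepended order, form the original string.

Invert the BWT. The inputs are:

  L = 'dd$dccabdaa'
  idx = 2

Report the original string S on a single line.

Answer: adaddaccbd$

Derivation:
LF mapping: 7 8 0 9 5 6 1 4 10 2 3
Walk LF starting at row 2, prepending L[row]:
  step 1: row=2, L[2]='$', prepend. Next row=LF[2]=0
  step 2: row=0, L[0]='d', prepend. Next row=LF[0]=7
  step 3: row=7, L[7]='b', prepend. Next row=LF[7]=4
  step 4: row=4, L[4]='c', prepend. Next row=LF[4]=5
  step 5: row=5, L[5]='c', prepend. Next row=LF[5]=6
  step 6: row=6, L[6]='a', prepend. Next row=LF[6]=1
  step 7: row=1, L[1]='d', prepend. Next row=LF[1]=8
  step 8: row=8, L[8]='d', prepend. Next row=LF[8]=10
  step 9: row=10, L[10]='a', prepend. Next row=LF[10]=3
  step 10: row=3, L[3]='d', prepend. Next row=LF[3]=9
  step 11: row=9, L[9]='a', prepend. Next row=LF[9]=2
Reversed output: adaddaccbd$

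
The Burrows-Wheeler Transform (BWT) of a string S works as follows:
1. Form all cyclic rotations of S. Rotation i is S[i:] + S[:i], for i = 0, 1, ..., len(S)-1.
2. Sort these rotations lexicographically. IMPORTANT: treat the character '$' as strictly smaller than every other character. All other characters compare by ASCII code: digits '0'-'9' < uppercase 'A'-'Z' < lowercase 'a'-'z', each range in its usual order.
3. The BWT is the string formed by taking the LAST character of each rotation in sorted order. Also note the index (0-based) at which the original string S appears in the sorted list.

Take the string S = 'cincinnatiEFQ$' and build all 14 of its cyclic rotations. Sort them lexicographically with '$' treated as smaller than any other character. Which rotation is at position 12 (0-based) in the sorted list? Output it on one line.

Answer: nnatiEFQ$cinci

Derivation:
All 14 rotations (rotation i = S[i:]+S[:i]):
  rot[0] = cincinnatiEFQ$
  rot[1] = incinnatiEFQ$c
  rot[2] = ncinnatiEFQ$ci
  rot[3] = cinnatiEFQ$cin
  rot[4] = innatiEFQ$cinc
  rot[5] = nnatiEFQ$cinci
  rot[6] = natiEFQ$cincin
  rot[7] = atiEFQ$cincinn
  rot[8] = tiEFQ$cincinna
  rot[9] = iEFQ$cincinnat
  rot[10] = EFQ$cincinnati
  rot[11] = FQ$cincinnatiE
  rot[12] = Q$cincinnatiEF
  rot[13] = $cincinnatiEFQ
Sorted (with $ < everything):
  sorted[0] = $cincinnatiEFQ
  sorted[1] = EFQ$cincinnati
  sorted[2] = FQ$cincinnatiE
  sorted[3] = Q$cincinnatiEF
  sorted[4] = atiEFQ$cincinn
  sorted[5] = cincinnatiEFQ$
  sorted[6] = cinnatiEFQ$cin
  sorted[7] = iEFQ$cincinnat
  sorted[8] = incinnatiEFQ$c
  sorted[9] = innatiEFQ$cinc
  sorted[10] = natiEFQ$cincin
  sorted[11] = ncinnatiEFQ$ci
  sorted[12] = nnatiEFQ$cinci
  sorted[13] = tiEFQ$cincinna
sorted[12] = nnatiEFQ$cinci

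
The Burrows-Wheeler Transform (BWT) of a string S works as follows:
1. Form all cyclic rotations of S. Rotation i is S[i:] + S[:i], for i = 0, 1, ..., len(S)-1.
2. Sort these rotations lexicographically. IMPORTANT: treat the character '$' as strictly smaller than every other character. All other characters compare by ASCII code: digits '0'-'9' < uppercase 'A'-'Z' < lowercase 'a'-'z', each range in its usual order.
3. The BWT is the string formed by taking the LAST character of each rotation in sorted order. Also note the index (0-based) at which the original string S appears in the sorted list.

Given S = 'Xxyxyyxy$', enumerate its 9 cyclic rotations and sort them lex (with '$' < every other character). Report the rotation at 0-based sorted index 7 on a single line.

All 9 rotations (rotation i = S[i:]+S[:i]):
  rot[0] = Xxyxyyxy$
  rot[1] = xyxyyxy$X
  rot[2] = yxyyxy$Xx
  rot[3] = xyyxy$Xxy
  rot[4] = yyxy$Xxyx
  rot[5] = yxy$Xxyxy
  rot[6] = xy$Xxyxyy
  rot[7] = y$Xxyxyyx
  rot[8] = $Xxyxyyxy
Sorted (with $ < everything):
  sorted[0] = $Xxyxyyxy
  sorted[1] = Xxyxyyxy$
  sorted[2] = xy$Xxyxyy
  sorted[3] = xyxyyxy$X
  sorted[4] = xyyxy$Xxy
  sorted[5] = y$Xxyxyyx
  sorted[6] = yxy$Xxyxy
  sorted[7] = yxyyxy$Xx
  sorted[8] = yyxy$Xxyx
sorted[7] = yxyyxy$Xx

Answer: yxyyxy$Xx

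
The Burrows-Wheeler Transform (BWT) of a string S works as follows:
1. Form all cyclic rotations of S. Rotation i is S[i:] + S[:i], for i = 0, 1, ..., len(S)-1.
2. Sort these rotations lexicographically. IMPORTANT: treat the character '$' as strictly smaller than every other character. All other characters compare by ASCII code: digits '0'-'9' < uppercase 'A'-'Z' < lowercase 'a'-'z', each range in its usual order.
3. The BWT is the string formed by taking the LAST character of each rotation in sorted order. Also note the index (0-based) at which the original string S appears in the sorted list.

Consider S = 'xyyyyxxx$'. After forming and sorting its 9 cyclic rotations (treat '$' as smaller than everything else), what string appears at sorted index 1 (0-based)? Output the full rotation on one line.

All 9 rotations (rotation i = S[i:]+S[:i]):
  rot[0] = xyyyyxxx$
  rot[1] = yyyyxxx$x
  rot[2] = yyyxxx$xy
  rot[3] = yyxxx$xyy
  rot[4] = yxxx$xyyy
  rot[5] = xxx$xyyyy
  rot[6] = xx$xyyyyx
  rot[7] = x$xyyyyxx
  rot[8] = $xyyyyxxx
Sorted (with $ < everything):
  sorted[0] = $xyyyyxxx
  sorted[1] = x$xyyyyxx
  sorted[2] = xx$xyyyyx
  sorted[3] = xxx$xyyyy
  sorted[4] = xyyyyxxx$
  sorted[5] = yxxx$xyyy
  sorted[6] = yyxxx$xyy
  sorted[7] = yyyxxx$xy
  sorted[8] = yyyyxxx$x
sorted[1] = x$xyyyyxx

Answer: x$xyyyyxx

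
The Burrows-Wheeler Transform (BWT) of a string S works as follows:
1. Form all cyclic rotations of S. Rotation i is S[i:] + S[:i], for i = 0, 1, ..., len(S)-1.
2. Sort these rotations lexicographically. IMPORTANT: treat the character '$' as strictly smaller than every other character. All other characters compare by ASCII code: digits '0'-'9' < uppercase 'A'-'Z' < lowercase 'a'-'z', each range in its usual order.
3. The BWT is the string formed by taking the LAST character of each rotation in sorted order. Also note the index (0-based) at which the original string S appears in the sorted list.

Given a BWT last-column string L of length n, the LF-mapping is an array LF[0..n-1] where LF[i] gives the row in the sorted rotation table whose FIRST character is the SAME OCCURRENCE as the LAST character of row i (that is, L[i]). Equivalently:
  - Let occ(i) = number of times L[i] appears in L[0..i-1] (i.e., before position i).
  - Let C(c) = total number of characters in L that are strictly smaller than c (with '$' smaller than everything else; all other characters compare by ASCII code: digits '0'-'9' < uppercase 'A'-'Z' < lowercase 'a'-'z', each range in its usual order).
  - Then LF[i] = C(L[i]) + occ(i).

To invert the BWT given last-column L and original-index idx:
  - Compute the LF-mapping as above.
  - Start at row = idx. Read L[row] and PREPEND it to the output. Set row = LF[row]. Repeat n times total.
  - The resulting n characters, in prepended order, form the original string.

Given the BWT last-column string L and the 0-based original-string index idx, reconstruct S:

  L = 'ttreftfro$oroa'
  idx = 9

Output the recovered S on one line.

LF mapping: 11 12 8 2 3 13 4 9 5 0 6 10 7 1
Walk LF starting at row 9, prepending L[row]:
  step 1: row=9, L[9]='$', prepend. Next row=LF[9]=0
  step 2: row=0, L[0]='t', prepend. Next row=LF[0]=11
  step 3: row=11, L[11]='r', prepend. Next row=LF[11]=10
  step 4: row=10, L[10]='o', prepend. Next row=LF[10]=6
  step 5: row=6, L[6]='f', prepend. Next row=LF[6]=4
  step 6: row=4, L[4]='f', prepend. Next row=LF[4]=3
  step 7: row=3, L[3]='e', prepend. Next row=LF[3]=2
  step 8: row=2, L[2]='r', prepend. Next row=LF[2]=8
  step 9: row=8, L[8]='o', prepend. Next row=LF[8]=5
  step 10: row=5, L[5]='t', prepend. Next row=LF[5]=13
  step 11: row=13, L[13]='a', prepend. Next row=LF[13]=1
  step 12: row=1, L[1]='t', prepend. Next row=LF[1]=12
  step 13: row=12, L[12]='o', prepend. Next row=LF[12]=7
  step 14: row=7, L[7]='r', prepend. Next row=LF[7]=9
Reversed output: rotatoreffort$

Answer: rotatoreffort$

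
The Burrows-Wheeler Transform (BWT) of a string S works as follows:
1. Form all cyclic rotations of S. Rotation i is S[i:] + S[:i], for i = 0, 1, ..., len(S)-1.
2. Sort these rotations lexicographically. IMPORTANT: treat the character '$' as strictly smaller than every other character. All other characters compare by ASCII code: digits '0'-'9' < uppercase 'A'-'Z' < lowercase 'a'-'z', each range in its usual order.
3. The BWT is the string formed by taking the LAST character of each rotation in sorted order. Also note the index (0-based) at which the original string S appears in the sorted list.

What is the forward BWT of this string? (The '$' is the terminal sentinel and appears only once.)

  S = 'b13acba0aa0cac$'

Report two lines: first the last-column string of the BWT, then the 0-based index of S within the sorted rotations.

Answer: caab1ba0c3$ca0a
10

Derivation:
All 15 rotations (rotation i = S[i:]+S[:i]):
  rot[0] = b13acba0aa0cac$
  rot[1] = 13acba0aa0cac$b
  rot[2] = 3acba0aa0cac$b1
  rot[3] = acba0aa0cac$b13
  rot[4] = cba0aa0cac$b13a
  rot[5] = ba0aa0cac$b13ac
  rot[6] = a0aa0cac$b13acb
  rot[7] = 0aa0cac$b13acba
  rot[8] = aa0cac$b13acba0
  rot[9] = a0cac$b13acba0a
  rot[10] = 0cac$b13acba0aa
  rot[11] = cac$b13acba0aa0
  rot[12] = ac$b13acba0aa0c
  rot[13] = c$b13acba0aa0ca
  rot[14] = $b13acba0aa0cac
Sorted (with $ < everything):
  sorted[0] = $b13acba0aa0cac  (last char: 'c')
  sorted[1] = 0aa0cac$b13acba  (last char: 'a')
  sorted[2] = 0cac$b13acba0aa  (last char: 'a')
  sorted[3] = 13acba0aa0cac$b  (last char: 'b')
  sorted[4] = 3acba0aa0cac$b1  (last char: '1')
  sorted[5] = a0aa0cac$b13acb  (last char: 'b')
  sorted[6] = a0cac$b13acba0a  (last char: 'a')
  sorted[7] = aa0cac$b13acba0  (last char: '0')
  sorted[8] = ac$b13acba0aa0c  (last char: 'c')
  sorted[9] = acba0aa0cac$b13  (last char: '3')
  sorted[10] = b13acba0aa0cac$  (last char: '$')
  sorted[11] = ba0aa0cac$b13ac  (last char: 'c')
  sorted[12] = c$b13acba0aa0ca  (last char: 'a')
  sorted[13] = cac$b13acba0aa0  (last char: '0')
  sorted[14] = cba0aa0cac$b13a  (last char: 'a')
Last column: caab1ba0c3$ca0a
Original string S is at sorted index 10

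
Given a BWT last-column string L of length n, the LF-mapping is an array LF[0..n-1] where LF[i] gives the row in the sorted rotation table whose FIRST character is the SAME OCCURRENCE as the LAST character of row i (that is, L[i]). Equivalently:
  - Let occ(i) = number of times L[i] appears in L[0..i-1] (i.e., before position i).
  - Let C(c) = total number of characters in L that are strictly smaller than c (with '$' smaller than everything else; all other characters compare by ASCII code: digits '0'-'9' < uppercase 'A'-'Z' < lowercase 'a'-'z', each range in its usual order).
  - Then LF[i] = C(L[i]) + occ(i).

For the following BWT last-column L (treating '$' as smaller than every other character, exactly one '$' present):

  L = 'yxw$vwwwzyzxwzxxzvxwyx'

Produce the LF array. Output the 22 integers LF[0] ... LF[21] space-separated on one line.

Answer: 15 9 3 0 1 4 5 6 18 16 19 10 7 20 11 12 21 2 13 8 17 14

Derivation:
Char counts: '$':1, 'v':2, 'w':6, 'x':6, 'y':3, 'z':4
C (first-col start): C('$')=0, C('v')=1, C('w')=3, C('x')=9, C('y')=15, C('z')=18
L[0]='y': occ=0, LF[0]=C('y')+0=15+0=15
L[1]='x': occ=0, LF[1]=C('x')+0=9+0=9
L[2]='w': occ=0, LF[2]=C('w')+0=3+0=3
L[3]='$': occ=0, LF[3]=C('$')+0=0+0=0
L[4]='v': occ=0, LF[4]=C('v')+0=1+0=1
L[5]='w': occ=1, LF[5]=C('w')+1=3+1=4
L[6]='w': occ=2, LF[6]=C('w')+2=3+2=5
L[7]='w': occ=3, LF[7]=C('w')+3=3+3=6
L[8]='z': occ=0, LF[8]=C('z')+0=18+0=18
L[9]='y': occ=1, LF[9]=C('y')+1=15+1=16
L[10]='z': occ=1, LF[10]=C('z')+1=18+1=19
L[11]='x': occ=1, LF[11]=C('x')+1=9+1=10
L[12]='w': occ=4, LF[12]=C('w')+4=3+4=7
L[13]='z': occ=2, LF[13]=C('z')+2=18+2=20
L[14]='x': occ=2, LF[14]=C('x')+2=9+2=11
L[15]='x': occ=3, LF[15]=C('x')+3=9+3=12
L[16]='z': occ=3, LF[16]=C('z')+3=18+3=21
L[17]='v': occ=1, LF[17]=C('v')+1=1+1=2
L[18]='x': occ=4, LF[18]=C('x')+4=9+4=13
L[19]='w': occ=5, LF[19]=C('w')+5=3+5=8
L[20]='y': occ=2, LF[20]=C('y')+2=15+2=17
L[21]='x': occ=5, LF[21]=C('x')+5=9+5=14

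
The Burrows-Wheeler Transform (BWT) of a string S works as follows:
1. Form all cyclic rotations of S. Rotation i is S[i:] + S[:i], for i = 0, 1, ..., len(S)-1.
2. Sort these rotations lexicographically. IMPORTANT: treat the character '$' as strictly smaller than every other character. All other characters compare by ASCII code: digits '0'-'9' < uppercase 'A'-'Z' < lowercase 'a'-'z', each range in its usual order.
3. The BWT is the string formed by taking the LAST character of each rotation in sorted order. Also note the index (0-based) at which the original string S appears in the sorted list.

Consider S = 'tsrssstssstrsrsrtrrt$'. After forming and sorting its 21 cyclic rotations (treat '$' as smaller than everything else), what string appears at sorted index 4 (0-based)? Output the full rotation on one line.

All 21 rotations (rotation i = S[i:]+S[:i]):
  rot[0] = tsrssstssstrsrsrtrrt$
  rot[1] = srssstssstrsrsrtrrt$t
  rot[2] = rssstssstrsrsrtrrt$ts
  rot[3] = ssstssstrsrsrtrrt$tsr
  rot[4] = sstssstrsrsrtrrt$tsrs
  rot[5] = stssstrsrsrtrrt$tsrss
  rot[6] = tssstrsrsrtrrt$tsrsss
  rot[7] = ssstrsrsrtrrt$tsrssst
  rot[8] = sstrsrsrtrrt$tsrsssts
  rot[9] = strsrsrtrrt$tsrssstss
  rot[10] = trsrsrtrrt$tsrssstsss
  rot[11] = rsrsrtrrt$tsrssstssst
  rot[12] = srsrtrrt$tsrssstssstr
  rot[13] = rsrtrrt$tsrssstssstrs
  rot[14] = srtrrt$tsrssstssstrsr
  rot[15] = rtrrt$tsrssstssstrsrs
  rot[16] = trrt$tsrssstssstrsrsr
  rot[17] = rrt$tsrssstssstrsrsrt
  rot[18] = rt$tsrssstssstrsrsrtr
  rot[19] = t$tsrssstssstrsrsrtrr
  rot[20] = $tsrssstssstrsrsrtrrt
Sorted (with $ < everything):
  sorted[0] = $tsrssstssstrsrsrtrrt
  sorted[1] = rrt$tsrssstssstrsrsrt
  sorted[2] = rsrsrtrrt$tsrssstssst
  sorted[3] = rsrtrrt$tsrssstssstrs
  sorted[4] = rssstssstrsrsrtrrt$ts
  sorted[5] = rt$tsrssstssstrsrsrtr
  sorted[6] = rtrrt$tsrssstssstrsrs
  sorted[7] = srsrtrrt$tsrssstssstr
  sorted[8] = srssstssstrsrsrtrrt$t
  sorted[9] = srtrrt$tsrssstssstrsr
  sorted[10] = ssstrsrsrtrrt$tsrssst
  sorted[11] = ssstssstrsrsrtrrt$tsr
  sorted[12] = sstrsrsrtrrt$tsrsssts
  sorted[13] = sstssstrsrsrtrrt$tsrs
  sorted[14] = strsrsrtrrt$tsrssstss
  sorted[15] = stssstrsrsrtrrt$tsrss
  sorted[16] = t$tsrssstssstrsrsrtrr
  sorted[17] = trrt$tsrssstssstrsrsr
  sorted[18] = trsrsrtrrt$tsrssstsss
  sorted[19] = tsrssstssstrsrsrtrrt$
  sorted[20] = tssstrsrsrtrrt$tsrsss
sorted[4] = rssstssstrsrsrtrrt$ts

Answer: rssstssstrsrsrtrrt$ts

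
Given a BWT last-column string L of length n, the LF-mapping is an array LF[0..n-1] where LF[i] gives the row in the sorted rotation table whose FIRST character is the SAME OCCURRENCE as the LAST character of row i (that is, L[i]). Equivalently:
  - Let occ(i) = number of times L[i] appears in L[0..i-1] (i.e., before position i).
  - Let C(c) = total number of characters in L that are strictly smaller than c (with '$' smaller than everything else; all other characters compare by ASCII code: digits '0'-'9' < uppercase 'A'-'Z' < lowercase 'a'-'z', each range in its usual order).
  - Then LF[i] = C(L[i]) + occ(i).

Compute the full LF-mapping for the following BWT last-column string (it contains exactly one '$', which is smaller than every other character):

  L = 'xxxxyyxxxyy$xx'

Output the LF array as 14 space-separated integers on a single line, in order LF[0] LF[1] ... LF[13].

Answer: 1 2 3 4 10 11 5 6 7 12 13 0 8 9

Derivation:
Char counts: '$':1, 'x':9, 'y':4
C (first-col start): C('$')=0, C('x')=1, C('y')=10
L[0]='x': occ=0, LF[0]=C('x')+0=1+0=1
L[1]='x': occ=1, LF[1]=C('x')+1=1+1=2
L[2]='x': occ=2, LF[2]=C('x')+2=1+2=3
L[3]='x': occ=3, LF[3]=C('x')+3=1+3=4
L[4]='y': occ=0, LF[4]=C('y')+0=10+0=10
L[5]='y': occ=1, LF[5]=C('y')+1=10+1=11
L[6]='x': occ=4, LF[6]=C('x')+4=1+4=5
L[7]='x': occ=5, LF[7]=C('x')+5=1+5=6
L[8]='x': occ=6, LF[8]=C('x')+6=1+6=7
L[9]='y': occ=2, LF[9]=C('y')+2=10+2=12
L[10]='y': occ=3, LF[10]=C('y')+3=10+3=13
L[11]='$': occ=0, LF[11]=C('$')+0=0+0=0
L[12]='x': occ=7, LF[12]=C('x')+7=1+7=8
L[13]='x': occ=8, LF[13]=C('x')+8=1+8=9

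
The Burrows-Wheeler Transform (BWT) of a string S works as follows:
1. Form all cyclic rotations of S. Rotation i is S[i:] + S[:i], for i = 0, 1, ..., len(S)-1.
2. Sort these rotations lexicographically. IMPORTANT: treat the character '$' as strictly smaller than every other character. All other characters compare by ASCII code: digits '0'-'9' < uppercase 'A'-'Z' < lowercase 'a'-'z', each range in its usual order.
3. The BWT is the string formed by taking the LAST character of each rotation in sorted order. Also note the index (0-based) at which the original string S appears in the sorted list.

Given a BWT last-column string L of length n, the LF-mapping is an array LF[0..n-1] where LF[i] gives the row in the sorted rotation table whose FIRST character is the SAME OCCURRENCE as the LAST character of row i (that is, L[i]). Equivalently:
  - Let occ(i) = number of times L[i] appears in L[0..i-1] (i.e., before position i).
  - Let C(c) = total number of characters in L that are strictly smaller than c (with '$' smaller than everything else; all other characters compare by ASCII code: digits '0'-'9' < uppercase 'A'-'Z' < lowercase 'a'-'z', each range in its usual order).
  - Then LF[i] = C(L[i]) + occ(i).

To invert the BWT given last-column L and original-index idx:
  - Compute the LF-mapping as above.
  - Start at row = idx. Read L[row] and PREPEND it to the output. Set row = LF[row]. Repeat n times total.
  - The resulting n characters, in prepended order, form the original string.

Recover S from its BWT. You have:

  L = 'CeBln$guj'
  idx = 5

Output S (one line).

Answer: jungleBC$

Derivation:
LF mapping: 2 3 1 6 7 0 4 8 5
Walk LF starting at row 5, prepending L[row]:
  step 1: row=5, L[5]='$', prepend. Next row=LF[5]=0
  step 2: row=0, L[0]='C', prepend. Next row=LF[0]=2
  step 3: row=2, L[2]='B', prepend. Next row=LF[2]=1
  step 4: row=1, L[1]='e', prepend. Next row=LF[1]=3
  step 5: row=3, L[3]='l', prepend. Next row=LF[3]=6
  step 6: row=6, L[6]='g', prepend. Next row=LF[6]=4
  step 7: row=4, L[4]='n', prepend. Next row=LF[4]=7
  step 8: row=7, L[7]='u', prepend. Next row=LF[7]=8
  step 9: row=8, L[8]='j', prepend. Next row=LF[8]=5
Reversed output: jungleBC$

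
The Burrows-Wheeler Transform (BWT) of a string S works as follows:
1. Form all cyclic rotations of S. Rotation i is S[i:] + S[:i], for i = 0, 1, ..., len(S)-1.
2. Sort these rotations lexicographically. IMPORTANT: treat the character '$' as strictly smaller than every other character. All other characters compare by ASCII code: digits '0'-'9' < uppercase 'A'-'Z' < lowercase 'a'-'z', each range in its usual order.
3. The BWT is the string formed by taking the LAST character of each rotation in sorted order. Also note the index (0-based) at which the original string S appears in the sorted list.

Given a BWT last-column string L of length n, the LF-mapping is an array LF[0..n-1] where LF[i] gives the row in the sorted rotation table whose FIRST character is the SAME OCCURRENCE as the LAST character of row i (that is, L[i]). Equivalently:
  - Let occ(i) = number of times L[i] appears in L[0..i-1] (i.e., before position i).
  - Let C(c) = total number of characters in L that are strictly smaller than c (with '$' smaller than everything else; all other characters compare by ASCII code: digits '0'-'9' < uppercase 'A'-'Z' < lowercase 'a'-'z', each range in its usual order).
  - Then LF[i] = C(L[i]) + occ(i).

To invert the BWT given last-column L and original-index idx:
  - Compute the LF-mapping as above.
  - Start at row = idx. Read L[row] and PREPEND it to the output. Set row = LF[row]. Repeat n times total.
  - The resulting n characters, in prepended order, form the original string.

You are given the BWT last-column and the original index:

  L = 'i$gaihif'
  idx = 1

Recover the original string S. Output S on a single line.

Answer: agfiihi$

Derivation:
LF mapping: 5 0 3 1 6 4 7 2
Walk LF starting at row 1, prepending L[row]:
  step 1: row=1, L[1]='$', prepend. Next row=LF[1]=0
  step 2: row=0, L[0]='i', prepend. Next row=LF[0]=5
  step 3: row=5, L[5]='h', prepend. Next row=LF[5]=4
  step 4: row=4, L[4]='i', prepend. Next row=LF[4]=6
  step 5: row=6, L[6]='i', prepend. Next row=LF[6]=7
  step 6: row=7, L[7]='f', prepend. Next row=LF[7]=2
  step 7: row=2, L[2]='g', prepend. Next row=LF[2]=3
  step 8: row=3, L[3]='a', prepend. Next row=LF[3]=1
Reversed output: agfiihi$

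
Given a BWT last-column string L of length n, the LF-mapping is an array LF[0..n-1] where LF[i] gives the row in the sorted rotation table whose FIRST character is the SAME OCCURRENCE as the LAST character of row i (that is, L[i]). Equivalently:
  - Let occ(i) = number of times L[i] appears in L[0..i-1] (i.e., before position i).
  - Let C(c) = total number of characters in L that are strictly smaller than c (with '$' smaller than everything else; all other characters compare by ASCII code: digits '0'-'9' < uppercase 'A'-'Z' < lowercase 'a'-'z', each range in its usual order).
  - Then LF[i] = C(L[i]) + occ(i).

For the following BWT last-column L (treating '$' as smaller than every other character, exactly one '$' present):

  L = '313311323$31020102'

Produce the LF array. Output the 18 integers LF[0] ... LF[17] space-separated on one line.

Answer: 12 4 13 14 5 6 15 9 16 0 17 7 1 10 2 8 3 11

Derivation:
Char counts: '$':1, '0':3, '1':5, '2':3, '3':6
C (first-col start): C('$')=0, C('0')=1, C('1')=4, C('2')=9, C('3')=12
L[0]='3': occ=0, LF[0]=C('3')+0=12+0=12
L[1]='1': occ=0, LF[1]=C('1')+0=4+0=4
L[2]='3': occ=1, LF[2]=C('3')+1=12+1=13
L[3]='3': occ=2, LF[3]=C('3')+2=12+2=14
L[4]='1': occ=1, LF[4]=C('1')+1=4+1=5
L[5]='1': occ=2, LF[5]=C('1')+2=4+2=6
L[6]='3': occ=3, LF[6]=C('3')+3=12+3=15
L[7]='2': occ=0, LF[7]=C('2')+0=9+0=9
L[8]='3': occ=4, LF[8]=C('3')+4=12+4=16
L[9]='$': occ=0, LF[9]=C('$')+0=0+0=0
L[10]='3': occ=5, LF[10]=C('3')+5=12+5=17
L[11]='1': occ=3, LF[11]=C('1')+3=4+3=7
L[12]='0': occ=0, LF[12]=C('0')+0=1+0=1
L[13]='2': occ=1, LF[13]=C('2')+1=9+1=10
L[14]='0': occ=1, LF[14]=C('0')+1=1+1=2
L[15]='1': occ=4, LF[15]=C('1')+4=4+4=8
L[16]='0': occ=2, LF[16]=C('0')+2=1+2=3
L[17]='2': occ=2, LF[17]=C('2')+2=9+2=11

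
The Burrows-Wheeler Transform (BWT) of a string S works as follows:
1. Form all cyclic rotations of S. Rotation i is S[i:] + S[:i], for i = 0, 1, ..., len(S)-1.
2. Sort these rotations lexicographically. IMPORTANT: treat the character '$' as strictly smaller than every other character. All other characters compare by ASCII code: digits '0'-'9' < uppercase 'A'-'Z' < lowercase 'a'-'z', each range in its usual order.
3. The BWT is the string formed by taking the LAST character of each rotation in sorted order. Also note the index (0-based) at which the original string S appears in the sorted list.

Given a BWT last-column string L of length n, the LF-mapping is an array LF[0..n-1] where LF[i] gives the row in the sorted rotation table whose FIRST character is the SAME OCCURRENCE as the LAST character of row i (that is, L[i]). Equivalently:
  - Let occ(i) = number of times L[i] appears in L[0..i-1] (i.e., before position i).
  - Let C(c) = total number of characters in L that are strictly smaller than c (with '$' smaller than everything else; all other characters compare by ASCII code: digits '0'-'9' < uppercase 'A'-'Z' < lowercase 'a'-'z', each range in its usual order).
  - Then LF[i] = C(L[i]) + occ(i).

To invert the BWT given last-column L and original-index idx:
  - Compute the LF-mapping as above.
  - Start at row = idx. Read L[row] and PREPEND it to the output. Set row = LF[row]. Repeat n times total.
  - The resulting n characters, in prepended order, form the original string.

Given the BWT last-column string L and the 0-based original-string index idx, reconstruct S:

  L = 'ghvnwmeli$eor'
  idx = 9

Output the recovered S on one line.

LF mapping: 3 4 11 8 12 7 1 6 5 0 2 9 10
Walk LF starting at row 9, prepending L[row]:
  step 1: row=9, L[9]='$', prepend. Next row=LF[9]=0
  step 2: row=0, L[0]='g', prepend. Next row=LF[0]=3
  step 3: row=3, L[3]='n', prepend. Next row=LF[3]=8
  step 4: row=8, L[8]='i', prepend. Next row=LF[8]=5
  step 5: row=5, L[5]='m', prepend. Next row=LF[5]=7
  step 6: row=7, L[7]='l', prepend. Next row=LF[7]=6
  step 7: row=6, L[6]='e', prepend. Next row=LF[6]=1
  step 8: row=1, L[1]='h', prepend. Next row=LF[1]=4
  step 9: row=4, L[4]='w', prepend. Next row=LF[4]=12
  step 10: row=12, L[12]='r', prepend. Next row=LF[12]=10
  step 11: row=10, L[10]='e', prepend. Next row=LF[10]=2
  step 12: row=2, L[2]='v', prepend. Next row=LF[2]=11
  step 13: row=11, L[11]='o', prepend. Next row=LF[11]=9
Reversed output: overwhelming$

Answer: overwhelming$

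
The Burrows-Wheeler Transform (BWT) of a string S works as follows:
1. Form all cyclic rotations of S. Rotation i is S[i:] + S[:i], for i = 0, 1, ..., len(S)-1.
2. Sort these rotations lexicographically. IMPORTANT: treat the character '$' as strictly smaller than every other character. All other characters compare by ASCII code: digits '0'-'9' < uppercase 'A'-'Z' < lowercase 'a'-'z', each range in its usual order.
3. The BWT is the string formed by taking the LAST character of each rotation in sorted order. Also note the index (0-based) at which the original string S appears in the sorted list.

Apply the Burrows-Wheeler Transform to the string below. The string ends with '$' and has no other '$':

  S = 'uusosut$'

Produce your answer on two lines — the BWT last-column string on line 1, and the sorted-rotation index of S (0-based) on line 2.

All 8 rotations (rotation i = S[i:]+S[:i]):
  rot[0] = uusosut$
  rot[1] = usosut$u
  rot[2] = sosut$uu
  rot[3] = osut$uus
  rot[4] = sut$uuso
  rot[5] = ut$uusos
  rot[6] = t$uusosu
  rot[7] = $uusosut
Sorted (with $ < everything):
  sorted[0] = $uusosut  (last char: 't')
  sorted[1] = osut$uus  (last char: 's')
  sorted[2] = sosut$uu  (last char: 'u')
  sorted[3] = sut$uuso  (last char: 'o')
  sorted[4] = t$uusosu  (last char: 'u')
  sorted[5] = usosut$u  (last char: 'u')
  sorted[6] = ut$uusos  (last char: 's')
  sorted[7] = uusosut$  (last char: '$')
Last column: tsuouus$
Original string S is at sorted index 7

Answer: tsuouus$
7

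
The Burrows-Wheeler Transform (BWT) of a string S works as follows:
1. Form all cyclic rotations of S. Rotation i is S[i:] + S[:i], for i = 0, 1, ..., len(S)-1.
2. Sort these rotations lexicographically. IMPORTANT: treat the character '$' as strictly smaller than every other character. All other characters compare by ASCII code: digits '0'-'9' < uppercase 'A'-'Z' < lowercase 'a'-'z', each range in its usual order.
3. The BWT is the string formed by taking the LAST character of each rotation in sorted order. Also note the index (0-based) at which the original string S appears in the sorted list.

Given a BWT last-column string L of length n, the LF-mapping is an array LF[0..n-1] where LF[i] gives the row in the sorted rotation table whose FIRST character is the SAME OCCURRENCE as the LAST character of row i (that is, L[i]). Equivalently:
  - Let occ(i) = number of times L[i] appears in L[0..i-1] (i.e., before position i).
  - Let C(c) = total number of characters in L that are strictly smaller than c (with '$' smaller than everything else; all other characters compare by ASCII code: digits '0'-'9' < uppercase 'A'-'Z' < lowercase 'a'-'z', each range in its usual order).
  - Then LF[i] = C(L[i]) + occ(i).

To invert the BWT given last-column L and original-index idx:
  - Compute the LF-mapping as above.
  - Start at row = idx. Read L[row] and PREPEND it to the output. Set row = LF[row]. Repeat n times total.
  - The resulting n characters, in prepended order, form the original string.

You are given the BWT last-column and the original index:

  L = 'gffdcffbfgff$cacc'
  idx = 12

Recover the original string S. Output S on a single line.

Answer: ffaffcgfbdccffcg$

Derivation:
LF mapping: 15 8 9 7 3 10 11 2 12 16 13 14 0 4 1 5 6
Walk LF starting at row 12, prepending L[row]:
  step 1: row=12, L[12]='$', prepend. Next row=LF[12]=0
  step 2: row=0, L[0]='g', prepend. Next row=LF[0]=15
  step 3: row=15, L[15]='c', prepend. Next row=LF[15]=5
  step 4: row=5, L[5]='f', prepend. Next row=LF[5]=10
  step 5: row=10, L[10]='f', prepend. Next row=LF[10]=13
  step 6: row=13, L[13]='c', prepend. Next row=LF[13]=4
  step 7: row=4, L[4]='c', prepend. Next row=LF[4]=3
  step 8: row=3, L[3]='d', prepend. Next row=LF[3]=7
  step 9: row=7, L[7]='b', prepend. Next row=LF[7]=2
  step 10: row=2, L[2]='f', prepend. Next row=LF[2]=9
  step 11: row=9, L[9]='g', prepend. Next row=LF[9]=16
  step 12: row=16, L[16]='c', prepend. Next row=LF[16]=6
  step 13: row=6, L[6]='f', prepend. Next row=LF[6]=11
  step 14: row=11, L[11]='f', prepend. Next row=LF[11]=14
  step 15: row=14, L[14]='a', prepend. Next row=LF[14]=1
  step 16: row=1, L[1]='f', prepend. Next row=LF[1]=8
  step 17: row=8, L[8]='f', prepend. Next row=LF[8]=12
Reversed output: ffaffcgfbdccffcg$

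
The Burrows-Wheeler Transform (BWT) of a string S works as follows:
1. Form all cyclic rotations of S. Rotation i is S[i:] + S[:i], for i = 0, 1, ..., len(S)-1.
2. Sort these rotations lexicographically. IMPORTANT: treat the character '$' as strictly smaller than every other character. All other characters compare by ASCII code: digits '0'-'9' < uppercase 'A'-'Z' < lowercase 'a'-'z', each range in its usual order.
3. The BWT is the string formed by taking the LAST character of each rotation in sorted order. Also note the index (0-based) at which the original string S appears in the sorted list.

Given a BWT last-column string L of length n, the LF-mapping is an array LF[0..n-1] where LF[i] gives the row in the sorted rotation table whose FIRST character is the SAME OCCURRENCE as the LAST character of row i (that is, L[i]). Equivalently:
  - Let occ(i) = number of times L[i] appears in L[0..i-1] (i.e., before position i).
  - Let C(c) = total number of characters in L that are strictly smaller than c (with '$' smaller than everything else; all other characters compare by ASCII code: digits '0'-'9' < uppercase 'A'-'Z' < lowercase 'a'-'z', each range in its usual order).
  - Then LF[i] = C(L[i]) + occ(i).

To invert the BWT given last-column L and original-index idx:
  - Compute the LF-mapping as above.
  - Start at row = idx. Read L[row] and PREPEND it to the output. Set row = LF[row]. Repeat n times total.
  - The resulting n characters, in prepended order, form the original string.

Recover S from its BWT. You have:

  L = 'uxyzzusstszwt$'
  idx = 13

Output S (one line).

Answer: zysutztwzsxsu$

Derivation:
LF mapping: 6 9 10 11 12 7 1 2 4 3 13 8 5 0
Walk LF starting at row 13, prepending L[row]:
  step 1: row=13, L[13]='$', prepend. Next row=LF[13]=0
  step 2: row=0, L[0]='u', prepend. Next row=LF[0]=6
  step 3: row=6, L[6]='s', prepend. Next row=LF[6]=1
  step 4: row=1, L[1]='x', prepend. Next row=LF[1]=9
  step 5: row=9, L[9]='s', prepend. Next row=LF[9]=3
  step 6: row=3, L[3]='z', prepend. Next row=LF[3]=11
  step 7: row=11, L[11]='w', prepend. Next row=LF[11]=8
  step 8: row=8, L[8]='t', prepend. Next row=LF[8]=4
  step 9: row=4, L[4]='z', prepend. Next row=LF[4]=12
  step 10: row=12, L[12]='t', prepend. Next row=LF[12]=5
  step 11: row=5, L[5]='u', prepend. Next row=LF[5]=7
  step 12: row=7, L[7]='s', prepend. Next row=LF[7]=2
  step 13: row=2, L[2]='y', prepend. Next row=LF[2]=10
  step 14: row=10, L[10]='z', prepend. Next row=LF[10]=13
Reversed output: zysutztwzsxsu$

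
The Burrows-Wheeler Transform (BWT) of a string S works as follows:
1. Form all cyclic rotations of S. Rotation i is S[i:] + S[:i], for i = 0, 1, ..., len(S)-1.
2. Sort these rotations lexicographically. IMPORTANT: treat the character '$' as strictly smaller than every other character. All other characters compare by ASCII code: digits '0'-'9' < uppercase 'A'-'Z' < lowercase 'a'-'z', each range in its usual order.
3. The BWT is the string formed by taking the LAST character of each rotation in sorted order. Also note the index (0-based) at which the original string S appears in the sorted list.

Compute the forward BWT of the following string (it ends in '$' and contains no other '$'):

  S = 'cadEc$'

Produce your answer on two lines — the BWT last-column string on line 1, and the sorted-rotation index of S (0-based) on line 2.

All 6 rotations (rotation i = S[i:]+S[:i]):
  rot[0] = cadEc$
  rot[1] = adEc$c
  rot[2] = dEc$ca
  rot[3] = Ec$cad
  rot[4] = c$cadE
  rot[5] = $cadEc
Sorted (with $ < everything):
  sorted[0] = $cadEc  (last char: 'c')
  sorted[1] = Ec$cad  (last char: 'd')
  sorted[2] = adEc$c  (last char: 'c')
  sorted[3] = c$cadE  (last char: 'E')
  sorted[4] = cadEc$  (last char: '$')
  sorted[5] = dEc$ca  (last char: 'a')
Last column: cdcE$a
Original string S is at sorted index 4

Answer: cdcE$a
4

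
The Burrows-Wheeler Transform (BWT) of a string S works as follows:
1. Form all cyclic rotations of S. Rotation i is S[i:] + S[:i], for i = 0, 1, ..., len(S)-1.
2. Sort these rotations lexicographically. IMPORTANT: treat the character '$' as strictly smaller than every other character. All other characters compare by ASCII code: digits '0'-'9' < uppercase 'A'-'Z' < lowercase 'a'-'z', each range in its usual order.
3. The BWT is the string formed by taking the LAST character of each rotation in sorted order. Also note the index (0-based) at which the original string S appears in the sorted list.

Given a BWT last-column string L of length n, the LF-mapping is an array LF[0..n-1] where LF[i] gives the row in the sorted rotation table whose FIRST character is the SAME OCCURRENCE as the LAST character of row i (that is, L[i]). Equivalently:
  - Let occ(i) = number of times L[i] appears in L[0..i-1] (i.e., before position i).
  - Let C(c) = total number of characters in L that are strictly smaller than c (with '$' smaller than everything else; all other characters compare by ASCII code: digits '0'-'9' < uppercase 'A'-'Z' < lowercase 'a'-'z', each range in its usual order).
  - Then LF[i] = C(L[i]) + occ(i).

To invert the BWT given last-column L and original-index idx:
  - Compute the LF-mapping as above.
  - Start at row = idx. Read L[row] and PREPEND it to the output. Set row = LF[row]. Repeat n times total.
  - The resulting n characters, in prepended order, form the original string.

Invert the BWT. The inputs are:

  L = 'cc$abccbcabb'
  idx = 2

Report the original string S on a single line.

LF mapping: 7 8 0 1 3 9 10 4 11 2 5 6
Walk LF starting at row 2, prepending L[row]:
  step 1: row=2, L[2]='$', prepend. Next row=LF[2]=0
  step 2: row=0, L[0]='c', prepend. Next row=LF[0]=7
  step 3: row=7, L[7]='b', prepend. Next row=LF[7]=4
  step 4: row=4, L[4]='b', prepend. Next row=LF[4]=3
  step 5: row=3, L[3]='a', prepend. Next row=LF[3]=1
  step 6: row=1, L[1]='c', prepend. Next row=LF[1]=8
  step 7: row=8, L[8]='c', prepend. Next row=LF[8]=11
  step 8: row=11, L[11]='b', prepend. Next row=LF[11]=6
  step 9: row=6, L[6]='c', prepend. Next row=LF[6]=10
  step 10: row=10, L[10]='b', prepend. Next row=LF[10]=5
  step 11: row=5, L[5]='c', prepend. Next row=LF[5]=9
  step 12: row=9, L[9]='a', prepend. Next row=LF[9]=2
Reversed output: acbcbccabbc$

Answer: acbcbccabbc$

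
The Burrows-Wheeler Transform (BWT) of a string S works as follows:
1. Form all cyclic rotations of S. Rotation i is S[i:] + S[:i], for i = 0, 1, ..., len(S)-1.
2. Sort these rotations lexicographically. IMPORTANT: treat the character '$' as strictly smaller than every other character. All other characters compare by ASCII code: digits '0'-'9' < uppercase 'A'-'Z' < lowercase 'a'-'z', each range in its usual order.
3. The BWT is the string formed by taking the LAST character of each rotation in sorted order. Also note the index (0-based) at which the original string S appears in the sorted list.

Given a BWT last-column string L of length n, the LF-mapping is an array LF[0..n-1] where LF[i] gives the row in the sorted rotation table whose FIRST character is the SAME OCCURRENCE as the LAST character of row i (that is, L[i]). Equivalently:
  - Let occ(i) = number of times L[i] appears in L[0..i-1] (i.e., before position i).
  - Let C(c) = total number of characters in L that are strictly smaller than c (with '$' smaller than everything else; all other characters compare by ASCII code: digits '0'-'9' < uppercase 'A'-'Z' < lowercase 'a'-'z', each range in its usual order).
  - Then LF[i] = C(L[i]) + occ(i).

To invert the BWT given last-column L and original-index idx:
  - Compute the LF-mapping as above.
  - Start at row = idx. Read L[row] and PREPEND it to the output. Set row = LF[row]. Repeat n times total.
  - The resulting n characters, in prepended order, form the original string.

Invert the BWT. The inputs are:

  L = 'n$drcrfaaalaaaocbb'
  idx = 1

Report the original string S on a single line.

Answer: abracadabrafalcon$

Derivation:
LF mapping: 14 0 11 16 9 17 12 1 2 3 13 4 5 6 15 10 7 8
Walk LF starting at row 1, prepending L[row]:
  step 1: row=1, L[1]='$', prepend. Next row=LF[1]=0
  step 2: row=0, L[0]='n', prepend. Next row=LF[0]=14
  step 3: row=14, L[14]='o', prepend. Next row=LF[14]=15
  step 4: row=15, L[15]='c', prepend. Next row=LF[15]=10
  step 5: row=10, L[10]='l', prepend. Next row=LF[10]=13
  step 6: row=13, L[13]='a', prepend. Next row=LF[13]=6
  step 7: row=6, L[6]='f', prepend. Next row=LF[6]=12
  step 8: row=12, L[12]='a', prepend. Next row=LF[12]=5
  step 9: row=5, L[5]='r', prepend. Next row=LF[5]=17
  step 10: row=17, L[17]='b', prepend. Next row=LF[17]=8
  step 11: row=8, L[8]='a', prepend. Next row=LF[8]=2
  step 12: row=2, L[2]='d', prepend. Next row=LF[2]=11
  step 13: row=11, L[11]='a', prepend. Next row=LF[11]=4
  step 14: row=4, L[4]='c', prepend. Next row=LF[4]=9
  step 15: row=9, L[9]='a', prepend. Next row=LF[9]=3
  step 16: row=3, L[3]='r', prepend. Next row=LF[3]=16
  step 17: row=16, L[16]='b', prepend. Next row=LF[16]=7
  step 18: row=7, L[7]='a', prepend. Next row=LF[7]=1
Reversed output: abracadabrafalcon$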